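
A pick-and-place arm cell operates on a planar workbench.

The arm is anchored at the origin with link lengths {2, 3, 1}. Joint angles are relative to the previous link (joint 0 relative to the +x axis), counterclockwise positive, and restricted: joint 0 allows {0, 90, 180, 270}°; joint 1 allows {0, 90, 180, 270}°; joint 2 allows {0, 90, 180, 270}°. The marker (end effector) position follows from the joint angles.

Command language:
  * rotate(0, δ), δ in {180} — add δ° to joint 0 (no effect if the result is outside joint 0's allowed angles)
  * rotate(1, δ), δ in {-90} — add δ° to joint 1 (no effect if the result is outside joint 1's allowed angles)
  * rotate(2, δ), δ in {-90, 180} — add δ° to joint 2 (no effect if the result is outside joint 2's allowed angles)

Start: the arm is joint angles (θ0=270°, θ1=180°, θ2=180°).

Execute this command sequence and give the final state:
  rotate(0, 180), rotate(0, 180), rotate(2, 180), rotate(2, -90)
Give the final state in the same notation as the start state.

joint angles (θ0=270°, θ1=180°, θ2=270°)

initial: joint angles (θ0=270°, θ1=180°, θ2=180°)
1. rotate(0, 180) → joint angles (θ0=90°, θ1=180°, θ2=180°)
2. rotate(0, 180) → joint angles (θ0=270°, θ1=180°, θ2=180°)
3. rotate(2, 180) → joint angles (θ0=270°, θ1=180°, θ2=0°)
4. rotate(2, -90) → joint angles (θ0=270°, θ1=180°, θ2=270°)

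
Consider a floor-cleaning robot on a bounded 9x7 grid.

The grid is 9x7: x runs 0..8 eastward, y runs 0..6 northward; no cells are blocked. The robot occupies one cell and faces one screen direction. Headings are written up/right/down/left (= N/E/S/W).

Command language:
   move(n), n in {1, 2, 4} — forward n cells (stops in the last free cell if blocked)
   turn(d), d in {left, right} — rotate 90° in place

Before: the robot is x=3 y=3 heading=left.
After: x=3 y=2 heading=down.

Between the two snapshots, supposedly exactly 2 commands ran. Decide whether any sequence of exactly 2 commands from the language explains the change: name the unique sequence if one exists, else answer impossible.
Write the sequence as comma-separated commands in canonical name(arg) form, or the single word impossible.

turn(left), move(1)

key: position moved to (3,2) AND the heading swung to S — translation plus rotation needed
t0: x=3 y=3 heading=left
t=1 turn(left) ⇒ x=3 y=3 heading=down
t=2 move(1) ⇒ x=3 y=2 heading=down
no rival 2-sequence matches.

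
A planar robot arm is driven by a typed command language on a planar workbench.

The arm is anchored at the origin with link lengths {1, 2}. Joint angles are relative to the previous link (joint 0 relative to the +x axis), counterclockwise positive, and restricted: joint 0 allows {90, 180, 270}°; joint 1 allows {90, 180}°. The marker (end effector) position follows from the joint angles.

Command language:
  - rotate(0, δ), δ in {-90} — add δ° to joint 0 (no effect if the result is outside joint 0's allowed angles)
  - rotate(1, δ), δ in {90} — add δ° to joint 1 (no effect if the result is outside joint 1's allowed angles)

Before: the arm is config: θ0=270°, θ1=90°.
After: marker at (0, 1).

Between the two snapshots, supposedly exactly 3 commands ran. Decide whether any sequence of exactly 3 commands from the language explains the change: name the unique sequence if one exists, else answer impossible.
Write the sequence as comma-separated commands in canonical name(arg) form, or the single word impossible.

rotate(1, 90), rotate(1, 90), rotate(1, 90)

t0: config: θ0=270°, θ1=90°
step 1 (rotate(1, 90)): config: θ0=270°, θ1=180°
step 2 (rotate(1, 90)): config: θ0=270°, θ1=180°
step 3 (rotate(1, 90)): config: θ0=270°, θ1=180°
no other 3-command option fits: unique.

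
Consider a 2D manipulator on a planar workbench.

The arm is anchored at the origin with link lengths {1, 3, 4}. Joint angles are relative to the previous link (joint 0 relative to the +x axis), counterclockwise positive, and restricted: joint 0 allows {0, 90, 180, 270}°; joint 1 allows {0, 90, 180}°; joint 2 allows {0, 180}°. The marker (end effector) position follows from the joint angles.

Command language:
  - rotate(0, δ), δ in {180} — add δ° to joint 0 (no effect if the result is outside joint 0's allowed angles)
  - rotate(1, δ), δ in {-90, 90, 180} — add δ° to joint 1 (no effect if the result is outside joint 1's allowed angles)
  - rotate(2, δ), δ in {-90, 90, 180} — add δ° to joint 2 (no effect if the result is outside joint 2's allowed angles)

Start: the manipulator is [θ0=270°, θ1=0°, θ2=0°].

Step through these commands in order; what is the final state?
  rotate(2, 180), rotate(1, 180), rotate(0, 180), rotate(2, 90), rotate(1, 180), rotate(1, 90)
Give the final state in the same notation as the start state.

[θ0=90°, θ1=90°, θ2=180°]

from: [θ0=270°, θ1=0°, θ2=0°]
1. rotate(2, 180) → [θ0=270°, θ1=0°, θ2=180°]
2. rotate(1, 180) → [θ0=270°, θ1=180°, θ2=180°]
3. rotate(0, 180) → [θ0=90°, θ1=180°, θ2=180°]
4. rotate(2, 90) → [θ0=90°, θ1=180°, θ2=180°]
5. rotate(1, 180) → [θ0=90°, θ1=0°, θ2=180°]
6. rotate(1, 90) → [θ0=90°, θ1=90°, θ2=180°]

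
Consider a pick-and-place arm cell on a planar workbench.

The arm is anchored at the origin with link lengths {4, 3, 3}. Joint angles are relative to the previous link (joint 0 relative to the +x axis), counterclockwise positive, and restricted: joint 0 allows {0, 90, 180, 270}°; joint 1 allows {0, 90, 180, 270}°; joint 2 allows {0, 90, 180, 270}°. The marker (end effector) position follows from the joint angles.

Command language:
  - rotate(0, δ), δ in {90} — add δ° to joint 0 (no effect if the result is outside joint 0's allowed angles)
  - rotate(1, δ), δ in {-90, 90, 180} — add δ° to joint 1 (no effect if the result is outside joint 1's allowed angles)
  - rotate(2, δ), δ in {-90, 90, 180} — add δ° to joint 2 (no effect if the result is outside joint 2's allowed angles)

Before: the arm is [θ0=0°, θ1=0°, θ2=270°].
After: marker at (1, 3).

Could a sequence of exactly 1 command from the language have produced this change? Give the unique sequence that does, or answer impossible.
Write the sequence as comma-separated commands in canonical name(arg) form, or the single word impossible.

rotate(1, 180)

t0: [θ0=0°, θ1=0°, θ2=270°]
[1] after rotate(1, 180): [θ0=0°, θ1=180°, θ2=270°]
all 7 alternatives checked — unique.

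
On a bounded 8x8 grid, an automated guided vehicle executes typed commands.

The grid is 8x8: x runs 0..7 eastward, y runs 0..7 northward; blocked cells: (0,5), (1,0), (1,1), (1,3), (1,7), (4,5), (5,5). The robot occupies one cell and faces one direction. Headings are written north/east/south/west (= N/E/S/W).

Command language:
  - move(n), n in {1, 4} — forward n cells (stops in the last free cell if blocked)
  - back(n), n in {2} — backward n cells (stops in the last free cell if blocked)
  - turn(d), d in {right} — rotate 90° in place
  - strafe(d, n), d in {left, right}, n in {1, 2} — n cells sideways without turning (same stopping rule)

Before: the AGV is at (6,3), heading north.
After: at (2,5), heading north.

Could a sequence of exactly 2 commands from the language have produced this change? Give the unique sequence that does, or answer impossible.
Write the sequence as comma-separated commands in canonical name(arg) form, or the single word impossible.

impossible

checked all 2-command options: none fits.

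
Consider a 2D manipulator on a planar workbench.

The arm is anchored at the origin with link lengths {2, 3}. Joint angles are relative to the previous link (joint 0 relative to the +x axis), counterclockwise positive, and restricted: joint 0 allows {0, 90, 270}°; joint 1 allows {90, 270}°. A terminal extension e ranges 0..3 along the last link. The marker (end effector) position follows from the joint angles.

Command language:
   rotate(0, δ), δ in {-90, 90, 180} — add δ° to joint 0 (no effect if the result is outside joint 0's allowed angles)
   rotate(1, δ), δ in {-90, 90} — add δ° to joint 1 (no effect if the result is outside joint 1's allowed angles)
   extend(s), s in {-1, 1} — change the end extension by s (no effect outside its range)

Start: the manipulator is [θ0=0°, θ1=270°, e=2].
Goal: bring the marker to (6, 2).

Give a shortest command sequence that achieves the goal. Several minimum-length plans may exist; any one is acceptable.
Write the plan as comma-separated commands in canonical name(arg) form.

from: [θ0=0°, θ1=270°, e=2]
1. rotate(0, 90) → [θ0=90°, θ1=270°, e=2]
2. extend(1) → [θ0=90°, θ1=270°, e=3]
minimal: 2 command(s), checked below 2.

rotate(0, 90), extend(1)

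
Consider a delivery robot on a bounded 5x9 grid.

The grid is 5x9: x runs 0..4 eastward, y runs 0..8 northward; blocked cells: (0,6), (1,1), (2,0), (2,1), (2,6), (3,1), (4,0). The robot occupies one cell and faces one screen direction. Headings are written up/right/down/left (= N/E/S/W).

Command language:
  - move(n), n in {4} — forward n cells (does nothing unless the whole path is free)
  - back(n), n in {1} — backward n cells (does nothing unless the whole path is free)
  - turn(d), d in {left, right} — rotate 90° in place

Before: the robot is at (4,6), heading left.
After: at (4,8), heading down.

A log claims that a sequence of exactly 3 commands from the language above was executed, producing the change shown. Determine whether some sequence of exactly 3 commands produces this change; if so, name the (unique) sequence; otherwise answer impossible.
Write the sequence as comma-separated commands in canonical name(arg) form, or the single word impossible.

key: running back(1) before turn(left) would end elsewhere — order is forced
start: at (4,6), heading left
step 1 (turn(left)): at (4,6), heading down
step 2 (back(1)): at (4,7), heading down
step 3 (back(1)): at (4,8), heading down
no rival 3-sequence matches.

turn(left), back(1), back(1)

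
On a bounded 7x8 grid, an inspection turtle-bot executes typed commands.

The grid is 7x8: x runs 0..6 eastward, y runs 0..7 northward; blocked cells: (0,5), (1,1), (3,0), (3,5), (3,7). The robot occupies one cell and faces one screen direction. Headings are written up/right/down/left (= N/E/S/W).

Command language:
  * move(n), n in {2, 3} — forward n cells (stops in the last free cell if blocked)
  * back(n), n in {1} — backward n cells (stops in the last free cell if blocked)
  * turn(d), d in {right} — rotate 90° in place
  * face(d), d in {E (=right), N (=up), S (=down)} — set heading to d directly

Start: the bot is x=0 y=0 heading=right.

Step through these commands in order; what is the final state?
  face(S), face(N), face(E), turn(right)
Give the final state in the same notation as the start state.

x=0 y=0 heading=down

start: x=0 y=0 heading=right
step 1 (face(S)): x=0 y=0 heading=down
step 2 (face(N)): x=0 y=0 heading=up
step 3 (face(E)): x=0 y=0 heading=right
step 4 (turn(right)): x=0 y=0 heading=down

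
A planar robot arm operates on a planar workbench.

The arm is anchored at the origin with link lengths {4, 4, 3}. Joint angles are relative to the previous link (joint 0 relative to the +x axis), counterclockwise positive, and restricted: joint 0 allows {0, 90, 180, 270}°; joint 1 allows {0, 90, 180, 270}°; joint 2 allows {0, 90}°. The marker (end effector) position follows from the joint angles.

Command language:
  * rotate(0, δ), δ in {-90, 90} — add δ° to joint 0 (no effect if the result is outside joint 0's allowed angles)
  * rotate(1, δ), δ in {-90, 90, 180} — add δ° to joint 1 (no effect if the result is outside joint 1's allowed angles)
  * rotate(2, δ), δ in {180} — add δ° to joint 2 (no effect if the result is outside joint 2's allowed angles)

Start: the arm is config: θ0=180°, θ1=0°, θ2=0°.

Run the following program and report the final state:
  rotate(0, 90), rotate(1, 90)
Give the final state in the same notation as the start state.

begin: config: θ0=180°, θ1=0°, θ2=0°
step 1 (rotate(0, 90)): config: θ0=270°, θ1=0°, θ2=0°
step 2 (rotate(1, 90)): config: θ0=270°, θ1=90°, θ2=0°

config: θ0=270°, θ1=90°, θ2=0°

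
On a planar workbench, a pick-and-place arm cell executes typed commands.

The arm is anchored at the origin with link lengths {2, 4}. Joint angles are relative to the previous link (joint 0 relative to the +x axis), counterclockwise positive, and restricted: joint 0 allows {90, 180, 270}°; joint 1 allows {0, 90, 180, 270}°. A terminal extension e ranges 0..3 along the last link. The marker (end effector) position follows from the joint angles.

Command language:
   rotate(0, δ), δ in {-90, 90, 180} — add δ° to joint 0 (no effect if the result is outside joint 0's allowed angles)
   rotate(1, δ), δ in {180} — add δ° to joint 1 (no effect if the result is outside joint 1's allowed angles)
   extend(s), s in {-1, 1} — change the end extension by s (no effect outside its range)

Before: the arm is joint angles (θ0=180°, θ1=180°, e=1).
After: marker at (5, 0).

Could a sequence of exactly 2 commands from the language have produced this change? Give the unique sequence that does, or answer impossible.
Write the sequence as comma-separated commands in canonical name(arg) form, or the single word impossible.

extend(1), extend(1)

initial: joint angles (θ0=180°, θ1=180°, e=1)
t=1 extend(1) ⇒ joint angles (θ0=180°, θ1=180°, e=2)
t=2 extend(1) ⇒ joint angles (θ0=180°, θ1=180°, e=3)
no rival 2-sequence matches.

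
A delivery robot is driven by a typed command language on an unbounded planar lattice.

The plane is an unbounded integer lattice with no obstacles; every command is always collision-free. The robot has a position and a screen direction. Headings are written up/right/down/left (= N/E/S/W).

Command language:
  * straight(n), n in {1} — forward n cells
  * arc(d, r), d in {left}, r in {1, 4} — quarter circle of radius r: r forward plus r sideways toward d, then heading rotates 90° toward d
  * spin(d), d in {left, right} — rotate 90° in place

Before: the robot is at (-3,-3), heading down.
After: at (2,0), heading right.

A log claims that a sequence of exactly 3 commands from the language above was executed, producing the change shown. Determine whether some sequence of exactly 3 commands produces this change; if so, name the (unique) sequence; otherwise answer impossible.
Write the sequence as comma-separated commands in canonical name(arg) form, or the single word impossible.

arc(left, 1), arc(left, 4), spin(right)

key: cell and facing (now E) both changed — the 3 commands mix motion and turning
begin: at (-3,-3), heading down
1. arc(left, 1) → at (-2,-4), heading right
2. arc(left, 4) → at (2,0), heading up
3. spin(right) → at (2,0), heading right
uniquely the one of 125 3-step routes that fits.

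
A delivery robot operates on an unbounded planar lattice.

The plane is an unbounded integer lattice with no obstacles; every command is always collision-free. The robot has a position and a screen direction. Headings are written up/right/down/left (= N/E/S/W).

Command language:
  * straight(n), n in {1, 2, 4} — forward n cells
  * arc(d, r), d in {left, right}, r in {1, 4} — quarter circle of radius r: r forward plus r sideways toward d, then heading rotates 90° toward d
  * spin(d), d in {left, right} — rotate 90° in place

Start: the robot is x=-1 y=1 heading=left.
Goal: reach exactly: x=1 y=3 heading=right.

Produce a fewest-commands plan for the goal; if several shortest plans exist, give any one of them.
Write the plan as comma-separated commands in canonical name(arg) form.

begin: x=-1 y=1 heading=left
[1] after arc(right, 1): x=-2 y=2 heading=up
[2] after arc(right, 1): x=-1 y=3 heading=right
[3] after straight(2): x=1 y=3 heading=right
nothing shorter than 3 reaches the goal.

arc(right, 1), arc(right, 1), straight(2)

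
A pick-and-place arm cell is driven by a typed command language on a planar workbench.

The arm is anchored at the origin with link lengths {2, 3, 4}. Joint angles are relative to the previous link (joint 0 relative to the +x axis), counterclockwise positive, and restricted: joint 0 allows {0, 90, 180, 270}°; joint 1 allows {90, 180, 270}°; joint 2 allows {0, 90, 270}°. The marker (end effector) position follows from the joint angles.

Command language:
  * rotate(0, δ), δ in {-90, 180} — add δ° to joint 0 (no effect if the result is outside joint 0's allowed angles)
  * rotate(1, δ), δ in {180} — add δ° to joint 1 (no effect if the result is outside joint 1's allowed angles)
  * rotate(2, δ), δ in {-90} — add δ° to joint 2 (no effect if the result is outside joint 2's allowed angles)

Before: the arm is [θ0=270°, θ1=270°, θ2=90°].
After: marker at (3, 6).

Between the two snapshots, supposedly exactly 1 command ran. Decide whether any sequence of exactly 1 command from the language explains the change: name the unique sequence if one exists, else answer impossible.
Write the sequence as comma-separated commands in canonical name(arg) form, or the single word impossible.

rotate(0, 180)

initial: [θ0=270°, θ1=270°, θ2=90°]
[1] after rotate(0, 180): [θ0=90°, θ1=270°, θ2=90°]
no other 1-command option fits: unique.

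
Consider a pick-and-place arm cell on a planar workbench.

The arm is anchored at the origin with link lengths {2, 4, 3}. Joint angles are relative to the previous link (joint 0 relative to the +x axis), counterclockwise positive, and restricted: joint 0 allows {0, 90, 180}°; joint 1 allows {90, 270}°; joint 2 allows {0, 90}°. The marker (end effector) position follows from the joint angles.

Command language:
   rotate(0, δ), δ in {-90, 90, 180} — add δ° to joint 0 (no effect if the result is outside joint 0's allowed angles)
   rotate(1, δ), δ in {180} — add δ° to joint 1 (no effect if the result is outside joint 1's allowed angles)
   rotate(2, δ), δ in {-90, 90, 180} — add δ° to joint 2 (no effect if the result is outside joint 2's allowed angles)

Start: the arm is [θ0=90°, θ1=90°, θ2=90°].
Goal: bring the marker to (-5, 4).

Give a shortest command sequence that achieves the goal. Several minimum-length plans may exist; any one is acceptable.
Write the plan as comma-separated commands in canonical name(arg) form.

t0: [θ0=90°, θ1=90°, θ2=90°]
1. rotate(0, 90) → [θ0=180°, θ1=90°, θ2=90°]
2. rotate(1, 180) → [θ0=180°, θ1=270°, θ2=90°]
nothing shorter than 2 reaches the goal.

rotate(0, 90), rotate(1, 180)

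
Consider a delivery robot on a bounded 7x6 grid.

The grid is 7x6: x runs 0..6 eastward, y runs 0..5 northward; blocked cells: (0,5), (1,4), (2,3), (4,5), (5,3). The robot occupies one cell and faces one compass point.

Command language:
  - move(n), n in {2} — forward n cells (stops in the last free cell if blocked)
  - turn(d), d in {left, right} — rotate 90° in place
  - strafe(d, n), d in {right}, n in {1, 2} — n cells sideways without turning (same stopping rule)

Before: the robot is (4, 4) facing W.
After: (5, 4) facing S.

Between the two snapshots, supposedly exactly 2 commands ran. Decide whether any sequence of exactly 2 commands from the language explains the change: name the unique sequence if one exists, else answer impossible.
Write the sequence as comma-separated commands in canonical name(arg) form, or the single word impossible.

all 25 sequences checked — none match.

impossible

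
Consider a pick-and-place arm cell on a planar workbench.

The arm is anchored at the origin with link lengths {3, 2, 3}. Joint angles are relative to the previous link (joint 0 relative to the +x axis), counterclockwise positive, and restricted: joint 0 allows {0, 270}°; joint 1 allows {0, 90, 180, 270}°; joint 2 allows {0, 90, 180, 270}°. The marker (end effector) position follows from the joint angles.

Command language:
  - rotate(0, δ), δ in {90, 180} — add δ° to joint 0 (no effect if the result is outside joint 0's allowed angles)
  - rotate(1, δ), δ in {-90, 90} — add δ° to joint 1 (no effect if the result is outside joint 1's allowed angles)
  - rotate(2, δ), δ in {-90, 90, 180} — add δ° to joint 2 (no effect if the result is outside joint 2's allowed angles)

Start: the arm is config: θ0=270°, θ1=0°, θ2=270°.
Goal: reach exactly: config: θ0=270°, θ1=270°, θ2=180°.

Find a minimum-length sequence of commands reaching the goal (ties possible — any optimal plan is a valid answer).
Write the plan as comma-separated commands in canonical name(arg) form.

rotate(2, -90), rotate(1, -90)

t0: config: θ0=270°, θ1=0°, θ2=270°
[1] after rotate(2, -90): config: θ0=270°, θ1=0°, θ2=180°
[2] after rotate(1, -90): config: θ0=270°, θ1=270°, θ2=180°
nothing shorter than 2 reaches the goal.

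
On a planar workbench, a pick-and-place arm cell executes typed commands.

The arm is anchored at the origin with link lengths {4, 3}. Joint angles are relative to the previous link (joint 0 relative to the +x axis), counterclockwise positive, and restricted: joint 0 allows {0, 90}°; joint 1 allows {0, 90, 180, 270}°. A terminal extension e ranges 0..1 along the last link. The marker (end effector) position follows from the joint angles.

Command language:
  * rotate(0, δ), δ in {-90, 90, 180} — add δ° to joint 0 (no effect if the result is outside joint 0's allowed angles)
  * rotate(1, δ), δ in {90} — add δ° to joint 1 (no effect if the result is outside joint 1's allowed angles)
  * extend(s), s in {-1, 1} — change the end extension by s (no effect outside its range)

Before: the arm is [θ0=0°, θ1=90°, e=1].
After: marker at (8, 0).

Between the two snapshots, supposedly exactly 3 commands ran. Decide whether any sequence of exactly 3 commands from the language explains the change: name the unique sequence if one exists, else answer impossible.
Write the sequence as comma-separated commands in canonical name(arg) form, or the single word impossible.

start: [θ0=0°, θ1=90°, e=1]
step 1 (rotate(1, 90)): [θ0=0°, θ1=180°, e=1]
step 2 (rotate(1, 90)): [θ0=0°, θ1=270°, e=1]
step 3 (rotate(1, 90)): [θ0=0°, θ1=0°, e=1]
uniquely the one of 216 3-step routes that fits.

rotate(1, 90), rotate(1, 90), rotate(1, 90)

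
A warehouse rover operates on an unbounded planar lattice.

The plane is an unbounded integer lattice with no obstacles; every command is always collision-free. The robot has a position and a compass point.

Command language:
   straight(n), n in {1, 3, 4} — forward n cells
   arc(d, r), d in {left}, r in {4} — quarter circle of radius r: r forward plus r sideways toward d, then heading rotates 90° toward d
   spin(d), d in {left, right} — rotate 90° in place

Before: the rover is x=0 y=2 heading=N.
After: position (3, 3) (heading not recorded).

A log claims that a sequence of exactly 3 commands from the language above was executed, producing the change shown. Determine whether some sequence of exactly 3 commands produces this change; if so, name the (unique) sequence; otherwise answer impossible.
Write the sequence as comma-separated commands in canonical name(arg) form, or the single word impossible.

straight(1), spin(right), straight(3)

key: running straight(3) before straight(1) would end elsewhere — order is forced
t0: x=0 y=2 heading=N
1. straight(1) → x=0 y=3 heading=N
2. spin(right) → x=0 y=3 heading=E
3. straight(3) → x=3 y=3 heading=E
no rival 3-sequence matches.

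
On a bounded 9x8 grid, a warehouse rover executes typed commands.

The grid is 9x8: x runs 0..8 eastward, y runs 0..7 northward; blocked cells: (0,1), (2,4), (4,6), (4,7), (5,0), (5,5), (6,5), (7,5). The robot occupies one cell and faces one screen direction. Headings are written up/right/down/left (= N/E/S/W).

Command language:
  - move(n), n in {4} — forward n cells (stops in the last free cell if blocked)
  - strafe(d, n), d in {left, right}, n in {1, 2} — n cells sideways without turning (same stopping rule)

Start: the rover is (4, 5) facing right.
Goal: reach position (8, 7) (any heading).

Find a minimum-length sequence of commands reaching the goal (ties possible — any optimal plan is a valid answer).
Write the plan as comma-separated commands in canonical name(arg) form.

strafe(right, 2), move(4), strafe(left, 2), strafe(left, 2)

begin: (4, 5) facing right
step 1 (strafe(right, 2)): (4, 3) facing right
step 2 (move(4)): (8, 3) facing right
step 3 (strafe(left, 2)): (8, 5) facing right
step 4 (strafe(left, 2)): (8, 7) facing right
minimal: 4 command(s), checked below 4.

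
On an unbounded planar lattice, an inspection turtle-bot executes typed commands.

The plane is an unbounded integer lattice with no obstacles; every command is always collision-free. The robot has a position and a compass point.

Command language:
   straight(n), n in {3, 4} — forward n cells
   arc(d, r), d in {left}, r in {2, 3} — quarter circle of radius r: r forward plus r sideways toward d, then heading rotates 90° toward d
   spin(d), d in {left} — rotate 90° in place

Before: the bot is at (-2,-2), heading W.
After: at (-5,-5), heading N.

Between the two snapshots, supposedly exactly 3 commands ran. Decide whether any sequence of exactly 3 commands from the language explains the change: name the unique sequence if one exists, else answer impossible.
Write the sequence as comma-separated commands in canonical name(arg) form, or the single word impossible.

arc(left, 3), spin(left), spin(left)

key: order matters: swapping arc(left, 3) and spin(left) lands elsewhere
begin: at (-2,-2), heading W
step 1 (arc(left, 3)): at (-5,-5), heading S
step 2 (spin(left)): at (-5,-5), heading E
step 3 (spin(left)): at (-5,-5), heading N
uniquely the one of 125 3-step routes that fits.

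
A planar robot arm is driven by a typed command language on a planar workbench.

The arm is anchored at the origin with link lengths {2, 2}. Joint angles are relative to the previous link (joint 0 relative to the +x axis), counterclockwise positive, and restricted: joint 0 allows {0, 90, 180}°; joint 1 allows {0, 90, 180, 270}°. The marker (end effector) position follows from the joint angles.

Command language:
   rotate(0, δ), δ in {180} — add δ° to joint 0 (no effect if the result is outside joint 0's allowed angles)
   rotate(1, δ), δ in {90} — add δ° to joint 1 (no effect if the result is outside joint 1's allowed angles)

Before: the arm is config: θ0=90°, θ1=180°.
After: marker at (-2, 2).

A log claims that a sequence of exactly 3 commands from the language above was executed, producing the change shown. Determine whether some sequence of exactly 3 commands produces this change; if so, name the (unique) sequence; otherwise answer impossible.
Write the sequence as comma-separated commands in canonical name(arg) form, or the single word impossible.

initial: config: θ0=90°, θ1=180°
step 1 (rotate(1, 90)): config: θ0=90°, θ1=270°
step 2 (rotate(1, 90)): config: θ0=90°, θ1=0°
step 3 (rotate(1, 90)): config: θ0=90°, θ1=90°
all 8 alternatives checked — unique.

rotate(1, 90), rotate(1, 90), rotate(1, 90)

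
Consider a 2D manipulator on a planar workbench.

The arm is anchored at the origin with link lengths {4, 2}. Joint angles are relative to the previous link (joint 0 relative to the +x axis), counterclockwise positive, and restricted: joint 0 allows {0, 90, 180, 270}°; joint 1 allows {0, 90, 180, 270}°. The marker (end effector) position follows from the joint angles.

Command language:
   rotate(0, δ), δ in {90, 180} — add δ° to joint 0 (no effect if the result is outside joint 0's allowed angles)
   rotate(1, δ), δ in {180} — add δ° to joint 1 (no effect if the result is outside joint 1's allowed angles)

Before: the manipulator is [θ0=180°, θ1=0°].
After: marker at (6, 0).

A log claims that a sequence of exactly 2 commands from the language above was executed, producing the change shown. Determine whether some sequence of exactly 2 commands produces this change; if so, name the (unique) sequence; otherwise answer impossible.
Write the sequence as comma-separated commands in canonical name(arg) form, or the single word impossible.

from: [θ0=180°, θ1=0°]
1. rotate(0, 90) → [θ0=270°, θ1=0°]
2. rotate(0, 90) → [θ0=0°, θ1=0°]
no other 2-command option fits: unique.

rotate(0, 90), rotate(0, 90)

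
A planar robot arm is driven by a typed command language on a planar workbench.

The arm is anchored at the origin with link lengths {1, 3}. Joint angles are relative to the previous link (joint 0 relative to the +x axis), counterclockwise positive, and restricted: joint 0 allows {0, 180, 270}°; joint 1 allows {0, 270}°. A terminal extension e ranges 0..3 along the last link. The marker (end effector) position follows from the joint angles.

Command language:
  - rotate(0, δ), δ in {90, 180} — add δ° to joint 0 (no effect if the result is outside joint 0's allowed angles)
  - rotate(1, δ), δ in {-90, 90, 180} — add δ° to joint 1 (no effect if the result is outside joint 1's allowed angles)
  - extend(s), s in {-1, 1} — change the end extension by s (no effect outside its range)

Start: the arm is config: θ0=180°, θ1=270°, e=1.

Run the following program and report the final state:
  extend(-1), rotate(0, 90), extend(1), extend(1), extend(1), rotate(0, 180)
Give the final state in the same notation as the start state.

config: θ0=270°, θ1=270°, e=3

t0: config: θ0=180°, θ1=270°, e=1
[1] after extend(-1): config: θ0=180°, θ1=270°, e=0
[2] after rotate(0, 90): config: θ0=270°, θ1=270°, e=0
[3] after extend(1): config: θ0=270°, θ1=270°, e=1
[4] after extend(1): config: θ0=270°, θ1=270°, e=2
[5] after extend(1): config: θ0=270°, θ1=270°, e=3
[6] after rotate(0, 180): config: θ0=270°, θ1=270°, e=3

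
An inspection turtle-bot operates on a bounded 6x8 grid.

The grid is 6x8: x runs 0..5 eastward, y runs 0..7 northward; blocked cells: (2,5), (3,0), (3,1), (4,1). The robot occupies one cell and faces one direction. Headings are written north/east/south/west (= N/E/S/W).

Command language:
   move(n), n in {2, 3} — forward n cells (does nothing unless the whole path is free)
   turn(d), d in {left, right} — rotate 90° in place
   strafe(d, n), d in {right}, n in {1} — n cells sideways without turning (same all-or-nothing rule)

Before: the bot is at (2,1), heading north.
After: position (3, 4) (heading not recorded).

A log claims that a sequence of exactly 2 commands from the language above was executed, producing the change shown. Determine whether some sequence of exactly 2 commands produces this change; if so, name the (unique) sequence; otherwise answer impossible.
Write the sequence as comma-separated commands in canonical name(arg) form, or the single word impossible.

key: order matters: swapping move(3) and strafe(right, 1) lands elsewhere
t0: at (2,1), heading north
1. move(3) → at (2,4), heading north
2. strafe(right, 1) → at (3,4), heading north
all 25 alternatives checked — unique.

move(3), strafe(right, 1)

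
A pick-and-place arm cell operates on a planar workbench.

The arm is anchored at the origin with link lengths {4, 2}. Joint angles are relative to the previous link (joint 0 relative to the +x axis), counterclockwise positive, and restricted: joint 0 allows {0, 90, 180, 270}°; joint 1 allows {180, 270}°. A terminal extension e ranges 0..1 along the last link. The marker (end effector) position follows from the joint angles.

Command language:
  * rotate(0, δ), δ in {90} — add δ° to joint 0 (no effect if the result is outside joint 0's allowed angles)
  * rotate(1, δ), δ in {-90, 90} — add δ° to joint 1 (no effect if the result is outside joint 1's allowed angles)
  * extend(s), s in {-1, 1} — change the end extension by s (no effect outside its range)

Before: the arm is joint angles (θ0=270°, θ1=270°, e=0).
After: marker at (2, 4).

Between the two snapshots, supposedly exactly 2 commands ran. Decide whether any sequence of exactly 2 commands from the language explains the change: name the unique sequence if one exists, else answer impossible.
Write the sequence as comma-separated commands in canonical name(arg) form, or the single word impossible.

t0: joint angles (θ0=270°, θ1=270°, e=0)
1. rotate(0, 90) → joint angles (θ0=0°, θ1=270°, e=0)
2. rotate(0, 90) → joint angles (θ0=90°, θ1=270°, e=0)
uniquely the one of 25 2-step routes that fits.

rotate(0, 90), rotate(0, 90)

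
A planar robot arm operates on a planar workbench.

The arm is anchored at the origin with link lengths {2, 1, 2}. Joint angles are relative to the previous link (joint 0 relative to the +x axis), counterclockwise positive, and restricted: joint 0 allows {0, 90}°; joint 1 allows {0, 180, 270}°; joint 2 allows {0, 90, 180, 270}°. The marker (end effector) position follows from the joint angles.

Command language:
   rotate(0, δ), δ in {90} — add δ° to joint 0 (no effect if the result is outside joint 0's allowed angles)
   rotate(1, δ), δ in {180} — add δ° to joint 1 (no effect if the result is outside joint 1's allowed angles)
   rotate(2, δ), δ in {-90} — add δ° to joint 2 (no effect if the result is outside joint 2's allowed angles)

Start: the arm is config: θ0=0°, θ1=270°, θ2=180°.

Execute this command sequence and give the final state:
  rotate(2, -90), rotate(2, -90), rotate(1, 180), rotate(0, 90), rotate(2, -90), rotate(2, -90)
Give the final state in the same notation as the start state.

config: θ0=90°, θ1=270°, θ2=180°

from: config: θ0=0°, θ1=270°, θ2=180°
1. rotate(2, -90) → config: θ0=0°, θ1=270°, θ2=90°
2. rotate(2, -90) → config: θ0=0°, θ1=270°, θ2=0°
3. rotate(1, 180) → config: θ0=0°, θ1=270°, θ2=0°
4. rotate(0, 90) → config: θ0=90°, θ1=270°, θ2=0°
5. rotate(2, -90) → config: θ0=90°, θ1=270°, θ2=270°
6. rotate(2, -90) → config: θ0=90°, θ1=270°, θ2=180°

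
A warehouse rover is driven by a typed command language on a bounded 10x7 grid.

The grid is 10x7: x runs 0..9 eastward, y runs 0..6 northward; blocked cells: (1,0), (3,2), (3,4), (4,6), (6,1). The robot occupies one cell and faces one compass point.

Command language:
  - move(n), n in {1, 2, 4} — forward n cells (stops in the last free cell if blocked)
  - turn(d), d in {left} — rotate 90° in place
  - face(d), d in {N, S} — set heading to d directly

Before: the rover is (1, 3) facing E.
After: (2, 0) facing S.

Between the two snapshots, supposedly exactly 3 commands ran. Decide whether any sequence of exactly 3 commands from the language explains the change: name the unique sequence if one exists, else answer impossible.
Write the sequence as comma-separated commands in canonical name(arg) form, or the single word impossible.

key: order matters: swapping move(1) and move(4) lands elsewhere
from: (1, 3) facing E
1. move(1) → (2, 3) facing E
2. face(S) → (2, 3) facing S
3. move(4) → (2, 0) facing S
no rival 3-sequence matches.

move(1), face(S), move(4)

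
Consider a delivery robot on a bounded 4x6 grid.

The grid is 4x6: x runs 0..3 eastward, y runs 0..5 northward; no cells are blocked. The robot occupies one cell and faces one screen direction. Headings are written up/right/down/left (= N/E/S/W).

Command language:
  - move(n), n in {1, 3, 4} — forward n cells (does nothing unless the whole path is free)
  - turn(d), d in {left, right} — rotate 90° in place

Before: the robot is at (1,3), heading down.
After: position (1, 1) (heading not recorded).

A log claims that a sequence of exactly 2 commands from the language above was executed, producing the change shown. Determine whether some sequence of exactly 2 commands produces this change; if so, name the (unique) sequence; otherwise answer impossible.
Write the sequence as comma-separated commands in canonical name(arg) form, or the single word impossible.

move(1), move(1)

begin: at (1,3), heading down
1. move(1) → at (1,2), heading down
2. move(1) → at (1,1), heading down
all 25 alternatives checked — unique.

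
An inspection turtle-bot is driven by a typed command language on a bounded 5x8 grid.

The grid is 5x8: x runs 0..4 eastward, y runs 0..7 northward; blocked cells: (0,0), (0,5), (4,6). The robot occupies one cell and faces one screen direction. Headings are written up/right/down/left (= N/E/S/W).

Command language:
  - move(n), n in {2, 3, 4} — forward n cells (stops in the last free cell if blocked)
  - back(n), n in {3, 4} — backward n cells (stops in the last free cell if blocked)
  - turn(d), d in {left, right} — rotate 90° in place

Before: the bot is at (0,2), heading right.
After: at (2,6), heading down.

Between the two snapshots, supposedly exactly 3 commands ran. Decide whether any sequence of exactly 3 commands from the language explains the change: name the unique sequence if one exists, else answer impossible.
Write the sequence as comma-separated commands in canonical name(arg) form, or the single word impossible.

move(2), turn(right), back(4)

key: running back(4) before move(2) would end elsewhere — order is forced
from: at (0,2), heading right
step 1 (move(2)): at (2,2), heading right
step 2 (turn(right)): at (2,2), heading down
step 3 (back(4)): at (2,6), heading down
all 343 alternatives checked — unique.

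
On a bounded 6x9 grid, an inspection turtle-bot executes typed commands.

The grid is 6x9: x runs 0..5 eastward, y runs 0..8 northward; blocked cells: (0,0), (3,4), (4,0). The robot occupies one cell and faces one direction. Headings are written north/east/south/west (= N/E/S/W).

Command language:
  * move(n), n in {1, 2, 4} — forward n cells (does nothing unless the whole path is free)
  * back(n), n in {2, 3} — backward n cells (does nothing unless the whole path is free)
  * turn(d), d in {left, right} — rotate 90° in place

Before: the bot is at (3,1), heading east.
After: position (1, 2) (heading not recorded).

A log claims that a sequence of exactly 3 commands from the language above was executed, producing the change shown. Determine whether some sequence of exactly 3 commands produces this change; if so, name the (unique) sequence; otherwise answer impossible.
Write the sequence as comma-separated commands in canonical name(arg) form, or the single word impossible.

key: running move(1) before back(2) would end elsewhere — order is forced
begin: at (3,1), heading east
[1] after back(2): at (1,1), heading east
[2] after turn(left): at (1,1), heading north
[3] after move(1): at (1,2), heading north
no other 3-command option fits: unique.

back(2), turn(left), move(1)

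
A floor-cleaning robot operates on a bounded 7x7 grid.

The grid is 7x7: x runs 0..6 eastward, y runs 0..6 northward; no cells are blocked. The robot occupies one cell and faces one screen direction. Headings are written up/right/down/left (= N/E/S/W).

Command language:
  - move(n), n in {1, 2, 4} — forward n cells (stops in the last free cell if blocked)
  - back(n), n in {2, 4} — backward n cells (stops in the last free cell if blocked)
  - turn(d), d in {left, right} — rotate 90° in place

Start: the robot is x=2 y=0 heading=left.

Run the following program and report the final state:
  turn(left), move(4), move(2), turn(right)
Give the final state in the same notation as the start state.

x=2 y=0 heading=left

t0: x=2 y=0 heading=left
step 1 (turn(left)): x=2 y=0 heading=down
step 2 (move(4)): x=2 y=0 heading=down
step 3 (move(2)): x=2 y=0 heading=down
step 4 (turn(right)): x=2 y=0 heading=left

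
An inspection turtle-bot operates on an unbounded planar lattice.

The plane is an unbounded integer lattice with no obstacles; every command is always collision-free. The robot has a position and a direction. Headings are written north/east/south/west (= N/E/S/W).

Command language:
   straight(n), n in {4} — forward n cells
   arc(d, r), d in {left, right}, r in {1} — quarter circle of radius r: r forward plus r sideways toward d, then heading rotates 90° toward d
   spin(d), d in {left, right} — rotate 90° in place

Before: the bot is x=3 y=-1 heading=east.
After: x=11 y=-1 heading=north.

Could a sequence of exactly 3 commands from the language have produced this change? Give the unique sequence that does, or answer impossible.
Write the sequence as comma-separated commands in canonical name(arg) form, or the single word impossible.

key: order matters: swapping straight(4) and spin(left) lands elsewhere
t0: x=3 y=-1 heading=east
t=1 straight(4) ⇒ x=7 y=-1 heading=east
t=2 straight(4) ⇒ x=11 y=-1 heading=east
t=3 spin(left) ⇒ x=11 y=-1 heading=north
no other 3-command option fits: unique.

straight(4), straight(4), spin(left)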